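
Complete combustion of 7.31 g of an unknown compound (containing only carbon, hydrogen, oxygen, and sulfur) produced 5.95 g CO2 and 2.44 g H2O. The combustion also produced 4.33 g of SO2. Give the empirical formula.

C2H4O3S

mol C = 5.95 / 44.01 = 0.1352; mass C = 0.1352 × 12.01 = 1.624 g
mol H = 2 × (2.44 / 18.02) = 0.2708; mass H = 0.2708 × 1.008 = 0.2730 g
mol S = 4.33 / 64.07 = 0.06758; mass S = 2.167 g
mass O = 7.31 − (4.064) = 3.246 g → mol O = 0.2029
Divide by the smallest (0.06758 mol S): C 2.000, H 4.007, O 3.002, S 1.000
≈ 2:4:3:1 → C2H4O3S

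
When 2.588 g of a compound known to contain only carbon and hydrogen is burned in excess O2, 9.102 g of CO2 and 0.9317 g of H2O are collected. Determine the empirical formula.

mol C = 9.102 / 44.01 = 0.2068; mass C = 0.2068 × 12.01 = 2.484 g
mol H = 2 × (0.9317 / 18.02) = 0.1034; mass H = 0.1034 × 1.008 = 0.1042 g
Smallest is H at 0.1034 mol; normalising gives C 2.000, H 1.000
≈ 2:1 → C2H

C2H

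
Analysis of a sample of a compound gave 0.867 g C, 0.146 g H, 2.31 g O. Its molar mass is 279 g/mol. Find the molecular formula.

Moles — C: 0.867 / 12.01 = 0.07219 mol; H: 0.146 / 1.008 = 0.1448 mol; O: 2.31 / 16.00 = 0.1444 mol
Smallest is C at 0.07219 mol; normalising gives C 1.000, H 2.006, O 2.000
≈ 1:2:2 → CH2O2
Empirical-formula mass = 46.03 g/mol
n = 279 / 46.03 = 6.06 ≈ 6
Molecular formula = (CH2O2)×6 = C6H12O12

C6H12O12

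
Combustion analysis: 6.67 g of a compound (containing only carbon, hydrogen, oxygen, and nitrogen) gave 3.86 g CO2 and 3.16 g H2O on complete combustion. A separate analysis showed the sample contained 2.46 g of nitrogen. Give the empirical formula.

CH4N2O2

mol C = 3.86 / 44.01 = 0.08771; mass C = 0.08771 × 12.01 = 1.053 g
mol H = 2 × (3.16 / 18.02) = 0.3507; mass H = 0.3507 × 1.008 = 0.3535 g
mol N = 2.46 / 14.01 = 0.1756
mass O = 6.67 − (3.867) = 2.803 g → mol O = 0.1752
Smallest is C at 0.08771 mol; normalising gives C 1.000, H 3.999, N 2.002, O 1.997
→ CH4N2O2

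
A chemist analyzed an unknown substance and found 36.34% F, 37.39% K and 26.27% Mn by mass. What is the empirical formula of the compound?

F4K2Mn

Assume 100 g: 36.34 g F, 37.39 g K, 26.27 g Mn.
F: 36.34 g ÷ 19.00 g/mol = 1.913 mol
K: 37.39 g ÷ 39.10 g/mol = 0.9563 mol
Mn: 26.27 g ÷ 54.94 g/mol = 0.4782 mol
Ratios (÷ 0.4782): F 4.000, K 2.000, Mn 1.000
≈ 4:2:1 → F4K2Mn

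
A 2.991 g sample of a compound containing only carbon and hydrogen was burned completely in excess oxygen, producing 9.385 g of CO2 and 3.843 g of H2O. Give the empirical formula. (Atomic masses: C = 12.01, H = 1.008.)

CH2

mol C = 9.385 / 44.01 = 0.2132; mass C = 0.2132 × 12.01 = 2.561 g
mol H = 2 × (3.843 / 18.02) = 0.4265; mass H = 0.4265 × 1.008 = 0.4299 g
Smallest is C at 0.2132 mol; normalising gives C 1.000, H 2.000
Ratio ≈ 1:2, so the empirical formula is CH2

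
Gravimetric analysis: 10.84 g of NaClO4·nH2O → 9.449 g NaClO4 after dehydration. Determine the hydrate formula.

Mass of water lost = 10.84 − 9.449 = 1.391 g → 1.391 / 18.02 = 0.07719 mol H2O
Molar mass of NaClO4 = 122.44 g/mol → mol NaClO4 = 9.449 / 122.44 = 0.07717
n = 0.07719 / 0.07717 = 1.00 ≈ 1 → NaClO4·H2O

NaClO4·H2O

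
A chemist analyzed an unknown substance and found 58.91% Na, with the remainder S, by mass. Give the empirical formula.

Na2S

Assume 100 g: 58.91 g Na, 41.09 g S.
n(Na) = 58.91/22.99 = 2.562, n(S) = 41.09/32.07 = 1.281
Divide by the smallest (1.281 mol S): Na 2.000, S 1.000
→ Na2S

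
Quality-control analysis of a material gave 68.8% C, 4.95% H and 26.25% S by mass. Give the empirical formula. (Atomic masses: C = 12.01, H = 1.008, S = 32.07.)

Assume 100 g: 68.8 g C, 4.95 g H, 26.25 g S.
n(C) = 68.8/12.01 = 5.729, n(H) = 4.95/1.008 = 4.911, n(S) = 26.25/32.07 = 0.8185
Divide by the smallest (0.8185 mol S): C 6.999, H 5.999, S 1.000
Ratio ≈ 7:6:1, so the empirical formula is C7H6S

C7H6S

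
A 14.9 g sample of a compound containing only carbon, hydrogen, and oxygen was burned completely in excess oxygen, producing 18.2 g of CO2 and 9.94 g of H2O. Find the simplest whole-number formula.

C3H8O4

mol C = 18.2 / 44.01 = 0.4135; mass C = 0.4135 × 12.01 = 4.967 g
mol H = 2 × (9.94 / 18.02) = 1.103; mass H = 1.103 × 1.008 = 1.112 g
mass O = 14.9 − (6.079) = 8.821 g → mol O = 0.5513
Divide by the smallest (0.4135 mol C): C 1.000, H 2.668, O 1.333
Multiply by 3: C 3.00, H 8.00, O 4.00 → C3H8O4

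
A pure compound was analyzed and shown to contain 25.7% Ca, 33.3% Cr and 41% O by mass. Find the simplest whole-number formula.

Assume 100 g: 25.7 g Ca, 33.3 g Cr, 41 g O.
Ca: 25.7 g ÷ 40.08 g/mol = 0.6412 mol
Cr: 33.3 g ÷ 52.00 g/mol = 0.6404 mol
O: 41 g ÷ 16.00 g/mol = 2.562 mol
Ratios (÷ 0.6404): Ca 1.001, Cr 1.000, O 4.002
≈ 1:1:4 → CaCrO4

CaCrO4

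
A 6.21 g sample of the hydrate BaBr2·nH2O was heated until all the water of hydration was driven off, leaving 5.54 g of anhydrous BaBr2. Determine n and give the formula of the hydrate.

BaBr2·2H2O

Mass of water lost = 6.21 − 5.54 = 0.67 g → 0.67 / 18.02 = 0.03718 mol H2O
Molar mass of BaBr2 = 297.13 g/mol → mol BaBr2 = 5.54 / 297.13 = 0.01865
n = 0.03718 / 0.01865 = 1.99 ≈ 2 → BaBr2·2H2O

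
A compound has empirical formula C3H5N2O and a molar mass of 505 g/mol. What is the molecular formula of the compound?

C18H30N12O6

Empirical-formula mass = 85.09 g/mol
n = 505 / 85.09 = 5.93 ≈ 6
Molecular formula = (C3H5N2O)6 = C18H30N12O6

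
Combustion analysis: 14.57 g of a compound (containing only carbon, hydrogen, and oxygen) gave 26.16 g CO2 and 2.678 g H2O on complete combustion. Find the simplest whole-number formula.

C4H2O3

mol C = 26.16 / 44.01 = 0.5944; mass C = 0.5944 × 12.01 = 7.139 g
mol H = 2 × (2.678 / 18.02) = 0.2972; mass H = 0.2972 × 1.008 = 0.2996 g
mass O = 14.57 − (7.438) = 7.132 g → mol O = 0.4457
Smallest is H at 0.2972 mol; normalising gives C 2.000, H 1.000, O 1.500
Multiply by 2: C 4.00, H 2.00, O 3.00 → C4H2O3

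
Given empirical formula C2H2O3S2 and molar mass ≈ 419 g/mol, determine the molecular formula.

Empirical-formula mass = 138.18 g/mol
n = 419 / 138.18 = 3.03 ≈ 3
Molecular formula = (C2H2O3S2)3 = C6H6O9S6

C6H6O9S6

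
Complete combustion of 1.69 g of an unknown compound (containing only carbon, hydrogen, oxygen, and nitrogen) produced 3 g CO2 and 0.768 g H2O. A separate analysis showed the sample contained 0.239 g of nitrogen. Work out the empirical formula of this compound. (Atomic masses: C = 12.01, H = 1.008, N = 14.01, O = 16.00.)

mol C = 3 / 44.01 = 0.06817; mass C = 0.06817 × 12.01 = 0.8187 g
mol H = 2 × (0.768 / 18.02) = 0.08524; mass H = 0.08524 × 1.008 = 0.08592 g
mol N = 0.239 / 14.01 = 0.01706
mass O = 1.69 − (1.144) = 0.5464 g → mol O = 0.03415
Divide by the smallest (0.01706 mol N): C 3.996, H 4.997, N 1.000, O 2.002
≈ 4:5:1:2 → C4H5NO2

C4H5NO2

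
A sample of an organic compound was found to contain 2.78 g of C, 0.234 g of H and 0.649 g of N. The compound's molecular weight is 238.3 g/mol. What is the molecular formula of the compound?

Moles — C: 2.78 / 12.01 = 0.2315 mol; H: 0.234 / 1.008 = 0.2321 mol; N: 0.649 / 14.01 = 0.04632 mol
Ratios (÷ 0.04632): C 4.997, H 5.011, N 1.000
Ratio ≈ 5:5:1, so the empirical formula is C5H5N
Empirical-formula mass = 79.10 g/mol
n = 238.3 / 79.10 = 3.01 ≈ 3
Molecular formula = (C5H5N)×3 = C15H15N3

C15H15N3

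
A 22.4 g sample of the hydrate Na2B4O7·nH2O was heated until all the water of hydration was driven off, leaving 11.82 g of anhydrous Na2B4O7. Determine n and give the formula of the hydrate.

Na2B4O7·10H2O

Mass of water lost = 22.4 − 11.82 = 10.58 g → 10.58 / 18.02 = 0.5871 mol H2O
Molar mass of Na2B4O7 = 201.22 g/mol → mol Na2B4O7 = 11.82 / 201.22 = 0.05874
n = 0.5871 / 0.05874 = 10.00 ≈ 10 → Na2B4O7·10H2O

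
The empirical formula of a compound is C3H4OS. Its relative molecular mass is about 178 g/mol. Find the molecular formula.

Empirical-formula mass = 88.13 g/mol
n = 178 / 88.13 = 2.02 ≈ 2
Molecular formula = (C3H4OS)2 = C6H8O2S2

C6H8O2S2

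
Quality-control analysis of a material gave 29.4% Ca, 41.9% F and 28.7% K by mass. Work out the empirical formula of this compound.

CaF3K

Assume 100 g: 29.4 g Ca, 41.9 g F, 28.7 g K.
n(Ca) = 29.4/40.08 = 0.7335, n(F) = 41.9/19.00 = 2.205, n(K) = 28.7/39.10 = 0.734
Smallest is Ca at 0.7335 mol; normalising gives Ca 1.000, F 3.006, K 1.001
Ratio ≈ 1:3:1, so the empirical formula is CaF3K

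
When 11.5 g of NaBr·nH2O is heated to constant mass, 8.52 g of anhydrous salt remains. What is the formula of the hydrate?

Mass of water lost = 11.5 − 8.52 = 2.98 g → 2.98 / 18.02 = 0.1654 mol H2O
Molar mass of NaBr = 102.89 g/mol → mol NaBr = 8.52 / 102.89 = 0.08281
n = 0.1654 / 0.08281 = 2.00 ≈ 2 → NaBr·2H2O

NaBr·2H2O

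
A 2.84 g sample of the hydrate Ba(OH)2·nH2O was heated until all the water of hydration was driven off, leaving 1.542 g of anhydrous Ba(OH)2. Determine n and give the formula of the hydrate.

Mass of water lost = 2.84 − 1.542 = 1.298 g → 1.298 / 18.02 = 0.07203 mol H2O
Molar mass of Ba(OH)2 = 171.35 g/mol → mol Ba(OH)2 = 1.542 / 171.35 = 0.008999
n = 0.07203 / 0.008999 = 8.00 ≈ 8 → Ba(OH)2·8H2O

Ba(OH)2·8H2O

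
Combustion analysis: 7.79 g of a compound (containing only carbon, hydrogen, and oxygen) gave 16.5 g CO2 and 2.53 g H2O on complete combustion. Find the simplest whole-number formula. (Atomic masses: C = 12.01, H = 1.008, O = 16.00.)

mol C = 16.5 / 44.01 = 0.3749; mass C = 0.3749 × 12.01 = 4.503 g
mol H = 2 × (2.53 / 18.02) = 0.2808; mass H = 0.2808 × 1.008 = 0.2830 g
mass O = 7.79 − (4.786) = 3.004 g → mol O = 0.1878
Divide by the smallest (0.1878 mol O): C 1.997, H 1.495, O 1.000
Scaling by 2: C 3.99, H 2.99, O 2.00 → C4H3O2

C4H3O2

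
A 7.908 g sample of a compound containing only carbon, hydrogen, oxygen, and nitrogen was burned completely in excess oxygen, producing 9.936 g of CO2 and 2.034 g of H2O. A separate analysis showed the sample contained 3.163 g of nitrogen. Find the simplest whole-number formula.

C2H2N2O

mol C = 9.936 / 44.01 = 0.2258; mass C = 0.2258 × 12.01 = 2.711 g
mol H = 2 × (2.034 / 18.02) = 0.2257; mass H = 0.2257 × 1.008 = 0.2276 g
mol N = 3.163 / 14.01 = 0.2258
mass O = 7.908 − (6.102) = 1.806 g → mol O = 0.1129
Ratios (÷ 0.1129): C 2.000, H 2.000, N 2.000, O 1.000
Ratio ≈ 2:2:2:1, so the empirical formula is C2H2N2O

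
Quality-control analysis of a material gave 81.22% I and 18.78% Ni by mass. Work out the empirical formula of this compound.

I2Ni

Assume 100 g: 81.22 g I, 18.78 g Ni.
I: 81.22 g ÷ 126.90 g/mol = 0.64 mol
Ni: 18.78 g ÷ 58.69 g/mol = 0.32 mol
Ratios (÷ 0.32): I 2.000, Ni 1.000
≈ 2:1 → I2Ni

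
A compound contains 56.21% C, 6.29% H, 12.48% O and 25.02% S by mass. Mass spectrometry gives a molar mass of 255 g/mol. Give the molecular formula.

Assume 100 g: 56.21 g C, 6.29 g H, 12.48 g O, 25.02 g S.
Moles — C: 56.21 / 12.01 = 4.68 mol; H: 6.29 / 1.008 = 6.24 mol; O: 12.48 / 16.00 = 0.78 mol; S: 25.02 / 32.07 = 0.7802 mol
Divide by the smallest (0.78 mol O): C 6.000, H 8.000, O 1.000, S 1.000
Ratio ≈ 6:8:1:1, so the empirical formula is C6H8OS
Empirical-formula mass = 128.19 g/mol
n = 255 / 128.19 = 1.99 ≈ 2
Molecular formula = (C6H8OS)×2 = C12H16O2S2

C12H16O2S2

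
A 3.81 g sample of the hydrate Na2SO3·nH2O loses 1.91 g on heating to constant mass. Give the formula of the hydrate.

Na2SO3·7H2O

Mass of anhydrous Na2SO3 = 3.81 − 1.91 = 1.9 g
mol H2O = 1.91 / 18.02 = 0.106
Molar mass of Na2SO3 = 126.05 g/mol → mol Na2SO3 = 1.9 / 126.05 = 0.01507
n = 0.106 / 0.01507 = 7.03 ≈ 7 → Na2SO3·7H2O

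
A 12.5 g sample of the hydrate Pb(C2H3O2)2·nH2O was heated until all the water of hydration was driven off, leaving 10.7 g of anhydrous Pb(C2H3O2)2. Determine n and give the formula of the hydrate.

Pb(C2H3O2)2·3H2O

Mass of water lost = 12.5 − 10.7 = 1.8 g → 1.8 / 18.02 = 0.09989 mol H2O
Molar mass of Pb(C2H3O2)2 = 325.29 g/mol → mol Pb(C2H3O2)2 = 10.7 / 325.29 = 0.03289
n = 0.09989 / 0.03289 = 3.04 ≈ 3 → Pb(C2H3O2)2·3H2O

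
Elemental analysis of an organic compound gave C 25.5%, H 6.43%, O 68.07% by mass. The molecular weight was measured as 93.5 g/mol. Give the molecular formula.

Assume 100 g: 25.5 g C, 6.43 g H, 68.07 g O.
Moles — C: 25.5 / 12.01 = 2.123 mol; H: 6.43 / 1.008 = 6.379 mol; O: 68.07 / 16.00 = 4.254 mol
Divide by the smallest (2.123 mol C): C 1.000, H 3.004, O 2.004
Ratio ≈ 1:3:2, so the empirical formula is CH3O2
Empirical-formula mass = 47.03 g/mol
n = 93.5 / 47.03 = 1.99 ≈ 2
Molecular formula = (CH3O2)×2 = C2H6O4

C2H6O4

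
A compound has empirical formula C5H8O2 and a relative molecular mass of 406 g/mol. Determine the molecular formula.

Empirical-formula mass = 100.11 g/mol
n = 406 / 100.11 = 4.06 ≈ 4
Molecular formula = (C5H8O2)4 = C20H32O8

C20H32O8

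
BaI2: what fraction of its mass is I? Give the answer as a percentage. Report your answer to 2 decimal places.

Molar mass = 1(137.33) + 2(126.90) = 391.130 g/mol
Mass of I per mole = 2 × 126.90 = 253.800 g
% I = 253.800 / 391.130 × 100 = 64.89%

64.89%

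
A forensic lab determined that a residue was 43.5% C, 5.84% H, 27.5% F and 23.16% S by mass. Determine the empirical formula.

C5H8F2S

Assume 100 g: 43.5 g C, 5.84 g H, 27.5 g F, 23.16 g S.
C: 43.5 g ÷ 12.01 g/mol = 3.622 mol
H: 5.84 g ÷ 1.008 g/mol = 5.794 mol
F: 27.5 g ÷ 19.00 g/mol = 1.447 mol
S: 23.16 g ÷ 32.07 g/mol = 0.7222 mol
Divide by the smallest (0.7222 mol S): C 5.015, H 8.023, F 2.004, S 1.000
→ C5H8F2S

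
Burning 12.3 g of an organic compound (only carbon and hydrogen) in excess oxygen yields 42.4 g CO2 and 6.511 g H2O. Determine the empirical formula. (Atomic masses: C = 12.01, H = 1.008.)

mol C = 42.4 / 44.01 = 0.9634; mass C = 0.9634 × 12.01 = 11.57 g
mol H = 2 × (6.511 / 18.02) = 0.7226; mass H = 0.7226 × 1.008 = 0.7284 g
Divide by the smallest (0.7226 mol H): C 1.333, H 1.000
×3: C 4.00, H 3.00 → C4H3

C4H3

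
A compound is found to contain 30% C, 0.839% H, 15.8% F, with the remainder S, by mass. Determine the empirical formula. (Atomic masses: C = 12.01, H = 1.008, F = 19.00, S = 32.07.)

Assume 100 g: 30 g C, 0.839 g H, 15.8 g F, 53.36 g S.
C: 30 g ÷ 12.01 g/mol = 2.498 mol
H: 0.839 g ÷ 1.008 g/mol = 0.8323 mol
F: 15.8 g ÷ 19.00 g/mol = 0.8316 mol
S: 53.36 g ÷ 32.07 g/mol = 1.664 mol
Divide by the smallest (0.8316 mol F): C 3.004, H 1.001, F 1.000, S 2.001
≈ 3:1:1:2 → C3HFS2

C3HFS2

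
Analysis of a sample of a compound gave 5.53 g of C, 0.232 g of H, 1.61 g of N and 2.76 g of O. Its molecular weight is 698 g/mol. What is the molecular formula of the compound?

C32H16N8O12

Moles — C: 5.53 / 12.01 = 0.4604 mol; H: 0.232 / 1.008 = 0.2302 mol; N: 1.61 / 14.01 = 0.1149 mol; O: 2.76 / 16.00 = 0.1725 mol
Divide by the smallest (0.1149 mol N): C 4.007, H 2.003, N 1.000, O 1.501
Multiply by 2: C 8.01, H 4.01, N 2.00, O 3.00 → C8H4N2O3
Empirical-formula mass = 176.13 g/mol
n = 698 / 176.13 = 3.96 ≈ 4
Molecular formula = (C8H4N2O3)×4 = C32H16N8O12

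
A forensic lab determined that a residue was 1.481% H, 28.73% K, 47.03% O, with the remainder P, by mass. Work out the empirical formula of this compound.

Assume 100 g: 1.481 g H, 28.73 g K, 47.03 g O, 22.759 g P.
n(H) = 1.481/1.008 = 1.469, n(K) = 28.73/39.10 = 0.7348, n(O) = 47.03/16.00 = 2.939, n(P) = 22.759/30.97 = 0.7349
Smallest is K at 0.7348 mol; normalising gives H 2.000, K 1.000, O 4.000, P 1.000
→ H2KO4P

H2KO4P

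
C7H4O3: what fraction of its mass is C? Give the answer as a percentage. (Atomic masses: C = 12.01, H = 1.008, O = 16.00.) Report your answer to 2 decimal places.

Molar mass = 7(12.01) + 4(1.008) + 3(16.00) = 136.102 g/mol
Mass of C per mole = 7 × 12.01 = 84.070 g
% C = 84.070 / 136.102 × 100 = 61.77%

61.77%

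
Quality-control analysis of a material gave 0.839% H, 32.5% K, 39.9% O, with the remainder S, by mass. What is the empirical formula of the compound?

HKO3S

Assume 100 g: 0.839 g H, 32.5 g K, 39.9 g O, 26.76 g S.
H: 0.839 g ÷ 1.008 g/mol = 0.8323 mol
K: 32.5 g ÷ 39.10 g/mol = 0.8312 mol
O: 39.9 g ÷ 16.00 g/mol = 2.494 mol
S: 26.76 g ÷ 32.07 g/mol = 0.8344 mol
Smallest is K at 0.8312 mol; normalising gives H 1.001, K 1.000, O 3.000, S 1.004
≈ 1:1:3:1 → HKO3S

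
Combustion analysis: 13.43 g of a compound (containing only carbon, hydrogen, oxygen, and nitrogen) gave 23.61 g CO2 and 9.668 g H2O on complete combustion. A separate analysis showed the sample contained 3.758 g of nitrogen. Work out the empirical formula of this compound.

C4H8N2O

mol C = 23.61 / 44.01 = 0.5365; mass C = 0.5365 × 12.01 = 6.443 g
mol H = 2 × (9.668 / 18.02) = 1.073; mass H = 1.073 × 1.008 = 1.082 g
mol N = 3.758 / 14.01 = 0.2682
mass O = 13.43 − (11.28) = 2.147 g → mol O = 0.1342
Smallest is O at 0.1342 mol; normalising gives C 3.997, H 7.995, N 1.999, O 1.000
→ C4H8N2O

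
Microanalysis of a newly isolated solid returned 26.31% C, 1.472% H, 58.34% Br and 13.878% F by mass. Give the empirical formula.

C3H2BrF

Assume 100 g: 26.31 g C, 1.472 g H, 58.34 g Br, 13.878 g F.
Moles — C: 26.31 / 12.01 = 2.191 mol; H: 1.472 / 1.008 = 1.46 mol; Br: 58.34 / 79.90 = 0.7302 mol; F: 13.878 / 19.00 = 0.7304 mol
Ratios (÷ 0.7302): C 3.000, H 2.000, Br 1.000, F 1.000
≈ 3:2:1:1 → C3H2BrF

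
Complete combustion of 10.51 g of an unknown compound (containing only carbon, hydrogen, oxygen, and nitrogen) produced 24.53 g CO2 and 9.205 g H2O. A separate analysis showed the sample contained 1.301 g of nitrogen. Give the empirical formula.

C6H11NO

mol C = 24.53 / 44.01 = 0.5574; mass C = 0.5574 × 12.01 = 6.694 g
mol H = 2 × (9.205 / 18.02) = 1.022; mass H = 1.022 × 1.008 = 1.030 g
mol N = 1.301 / 14.01 = 0.09286
mass O = 10.51 − (9.025) = 1.485 g → mol O = 0.09282
Ratios (÷ 0.09282): C 6.005, H 11.007, N 1.000, O 1.000
Ratio ≈ 6:11:1:1, so the empirical formula is C6H11NO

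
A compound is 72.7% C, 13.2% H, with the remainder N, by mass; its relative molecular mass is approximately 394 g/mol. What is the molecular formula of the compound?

Assume 100 g: 72.7 g C, 13.2 g H, 14.1 g N.
n(C) = 72.7/12.01 = 6.053, n(H) = 13.2/1.008 = 13.1, n(N) = 14.1/14.01 = 1.006
Divide by the smallest (1.006 mol N): C 6.015, H 13.012, N 1.000
Ratio ≈ 6:13:1, so the empirical formula is C6H13N
Empirical-formula mass = 99.17 g/mol
n = 394 / 99.17 = 3.97 ≈ 4
Molecular formula = (C6H13N)×4 = C24H52N4

C24H52N4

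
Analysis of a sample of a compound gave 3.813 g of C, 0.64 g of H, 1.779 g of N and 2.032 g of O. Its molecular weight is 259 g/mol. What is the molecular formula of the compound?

C10H20N4O4

C: 3.813 g ÷ 12.01 g/mol = 0.3175 mol
H: 0.64 g ÷ 1.008 g/mol = 0.6349 mol
N: 1.779 g ÷ 14.01 g/mol = 0.127 mol
O: 2.032 g ÷ 16.00 g/mol = 0.127 mol
Divide by the smallest (0.127 mol N): C 2.500, H 5.000, N 1.000, O 1.000
Multiply by 2: C 5.00, H 10.00, N 2.00, O 2.00 → C5H10N2O2
Empirical-formula mass = 130.15 g/mol
n = 259 / 130.15 = 1.99 ≈ 2
Molecular formula = (C5H10N2O2)×2 = C10H20N4O4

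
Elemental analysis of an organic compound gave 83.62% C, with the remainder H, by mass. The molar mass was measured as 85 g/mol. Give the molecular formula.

Assume 100 g: 83.62 g C, 16.38 g H.
n(C) = 83.62/12.01 = 6.963, n(H) = 16.38/1.008 = 16.25
Divide by the smallest (6.963 mol C): C 1.000, H 2.334
Multiply by 3: C 3.00, H 7.00 → C3H7
Empirical-formula mass = 43.09 g/mol
n = 85 / 43.09 = 1.97 ≈ 2
Molecular formula = (C3H7)×2 = C6H14

C6H14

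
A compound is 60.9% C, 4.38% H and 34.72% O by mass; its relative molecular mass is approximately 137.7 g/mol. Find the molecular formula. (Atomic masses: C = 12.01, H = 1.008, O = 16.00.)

C7H6O3

Assume 100 g: 60.9 g C, 4.38 g H, 34.72 g O.
Moles — C: 60.9 / 12.01 = 5.071 mol; H: 4.38 / 1.008 = 4.345 mol; O: 34.72 / 16.00 = 2.17 mol
Ratios (÷ 2.17): C 2.337, H 2.002, O 1.000
×3: C 7.01, H 6.01, O 3.00 → C7H6O3
Empirical-formula mass = 138.12 g/mol
n = 137.7 / 138.12 = 1.00 ≈ 1
Molecular formula = empirical formula = C7H6O3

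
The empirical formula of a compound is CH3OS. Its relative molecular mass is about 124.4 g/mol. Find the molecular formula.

Empirical-formula mass = 63.10 g/mol
n = 124.4 / 63.10 = 1.97 ≈ 2
Molecular formula = (CH3OS)2 = C2H6O2S2

C2H6O2S2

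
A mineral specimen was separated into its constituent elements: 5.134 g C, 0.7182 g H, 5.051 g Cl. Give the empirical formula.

C3H5Cl

n(C) = 5.134/12.01 = 0.4275, n(H) = 0.7182/1.008 = 0.7125, n(Cl) = 5.051/35.45 = 0.1425
Divide by the smallest (0.1425 mol Cl): C 3.000, H 5.001, Cl 1.000
≈ 3:5:1 → C3H5Cl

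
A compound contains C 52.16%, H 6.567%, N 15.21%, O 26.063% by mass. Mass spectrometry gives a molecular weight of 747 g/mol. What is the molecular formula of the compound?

C32H48N8O12

Assume 100 g: 52.16 g C, 6.567 g H, 15.21 g N, 26.063 g O.
C: 52.16 g ÷ 12.01 g/mol = 4.343 mol
H: 6.567 g ÷ 1.008 g/mol = 6.515 mol
N: 15.21 g ÷ 14.01 g/mol = 1.086 mol
O: 26.063 g ÷ 16.00 g/mol = 1.629 mol
Smallest is N at 1.086 mol; normalising gives C 4.000, H 6.001, N 1.000, O 1.500
Multiply by 2: C 8.00, H 12.00, N 2.00, O 3.00 → C8H12N2O3
Empirical-formula mass = 184.20 g/mol
n = 747 / 184.20 = 4.06 ≈ 4
Molecular formula = (C8H12N2O3)×4 = C32H48N8O12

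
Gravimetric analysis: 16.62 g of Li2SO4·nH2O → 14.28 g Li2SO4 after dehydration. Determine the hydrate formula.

Mass of water lost = 16.62 − 14.28 = 2.34 g → 2.34 / 18.02 = 0.1299 mol H2O
Molar mass of Li2SO4 = 109.95 g/mol → mol Li2SO4 = 14.28 / 109.95 = 0.1299
n = 0.1299 / 0.1299 = 1.00 ≈ 1 → Li2SO4·H2O

Li2SO4·H2O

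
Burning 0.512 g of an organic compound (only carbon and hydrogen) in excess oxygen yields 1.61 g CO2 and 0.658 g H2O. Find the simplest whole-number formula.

CH2

mol C = 1.61 / 44.01 = 0.03658; mass C = 0.03658 × 12.01 = 0.4394 g
mol H = 2 × (0.658 / 18.02) = 0.07303; mass H = 0.07303 × 1.008 = 0.07361 g
Smallest is C at 0.03658 mol; normalising gives C 1.000, H 1.996
Ratio ≈ 1:2, so the empirical formula is CH2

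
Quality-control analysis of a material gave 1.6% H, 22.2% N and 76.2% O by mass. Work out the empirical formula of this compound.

Assume 100 g: 1.6 g H, 22.2 g N, 76.2 g O.
Moles — H: 1.6 / 1.008 = 1.587 mol; N: 22.2 / 14.01 = 1.585 mol; O: 76.2 / 16.00 = 4.763 mol
Ratios (÷ 1.585): H 1.002, N 1.000, O 3.006
≈ 1:1:3 → HNO3

HNO3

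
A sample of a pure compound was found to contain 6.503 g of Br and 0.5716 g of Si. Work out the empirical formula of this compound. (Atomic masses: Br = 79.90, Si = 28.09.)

Br4Si

Moles — Br: 6.503 / 79.90 = 0.08139 mol; Si: 0.5716 / 28.09 = 0.02035 mol
Ratios (÷ 0.02035): Br 4.000, Si 1.000
Ratio ≈ 4:1, so the empirical formula is Br4Si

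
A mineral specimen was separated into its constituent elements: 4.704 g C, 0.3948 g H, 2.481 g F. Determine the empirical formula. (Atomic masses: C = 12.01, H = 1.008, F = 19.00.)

C3H3F

Moles — C: 4.704 / 12.01 = 0.3917 mol; H: 0.3948 / 1.008 = 0.3917 mol; F: 2.481 / 19.00 = 0.1306 mol
Ratios (÷ 0.1306): C 3.000, H 2.999, F 1.000
Ratio ≈ 3:3:1, so the empirical formula is C3H3F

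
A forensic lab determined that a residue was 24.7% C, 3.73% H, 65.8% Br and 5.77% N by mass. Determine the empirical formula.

C5H9Br2N

Assume 100 g: 24.7 g C, 3.73 g H, 65.8 g Br, 5.77 g N.
n(C) = 24.7/12.01 = 2.057, n(H) = 3.73/1.008 = 3.7, n(Br) = 65.8/79.90 = 0.8235, n(N) = 5.77/14.01 = 0.4118
Smallest is N at 0.4118 mol; normalising gives C 4.994, H 8.985, Br 2.000, N 1.000
≈ 5:9:2:1 → C5H9Br2N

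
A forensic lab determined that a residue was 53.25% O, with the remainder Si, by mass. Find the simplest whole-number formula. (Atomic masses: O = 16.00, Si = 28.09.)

Assume 100 g: 53.25 g O, 46.75 g Si.
O: 53.25 g ÷ 16.00 g/mol = 3.328 mol
Si: 46.75 g ÷ 28.09 g/mol = 1.664 mol
Ratios (÷ 1.664): O 2.000, Si 1.000
Ratio ≈ 2:1, so the empirical formula is O2Si

O2Si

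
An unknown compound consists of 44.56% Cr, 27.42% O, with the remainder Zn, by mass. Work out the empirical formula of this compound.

Assume 100 g: 44.56 g Cr, 27.42 g O, 28.02 g Zn.
n(Cr) = 44.56/52.00 = 0.8569, n(O) = 27.42/16.00 = 1.714, n(Zn) = 28.02/65.38 = 0.4286
Smallest is Zn at 0.4286 mol; normalising gives Cr 1.999, O 3.999, Zn 1.000
Ratio ≈ 2:4:1, so the empirical formula is Cr2O4Zn

Cr2O4Zn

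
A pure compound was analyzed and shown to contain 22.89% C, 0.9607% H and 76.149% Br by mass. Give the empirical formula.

Assume 100 g: 22.89 g C, 0.9607 g H, 76.149 g Br.
n(C) = 22.89/12.01 = 1.906, n(H) = 0.9607/1.008 = 0.9531, n(Br) = 76.149/79.90 = 0.9531
Smallest is Br at 0.9531 mol; normalising gives C 2.000, H 1.000, Br 1.000
≈ 2:1:1 → C2HBr

C2HBr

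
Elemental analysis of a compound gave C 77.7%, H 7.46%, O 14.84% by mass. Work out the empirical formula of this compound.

Assume 100 g: 77.7 g C, 7.46 g H, 14.84 g O.
C: 77.7 g ÷ 12.01 g/mol = 6.47 mol
H: 7.46 g ÷ 1.008 g/mol = 7.401 mol
O: 14.84 g ÷ 16.00 g/mol = 0.9275 mol
Divide by the smallest (0.9275 mol O): C 6.975, H 7.979, O 1.000
→ C7H8O

C7H8O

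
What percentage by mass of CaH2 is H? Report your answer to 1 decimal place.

Molar mass = 1(40.08) + 2(1.008) = 42.096 g/mol
Mass of H per mole = 2 × 1.008 = 2.016 g
% H = 2.016 / 42.096 × 100 = 4.8%

4.8%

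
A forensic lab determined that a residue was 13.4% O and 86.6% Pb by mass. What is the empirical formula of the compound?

O2Pb

Assume 100 g: 13.4 g O, 86.6 g Pb.
O: 13.4 g ÷ 16.00 g/mol = 0.8375 mol
Pb: 86.6 g ÷ 207.2 g/mol = 0.418 mol
Smallest is Pb at 0.418 mol; normalising gives O 2.004, Pb 1.000
Ratio ≈ 2:1, so the empirical formula is O2Pb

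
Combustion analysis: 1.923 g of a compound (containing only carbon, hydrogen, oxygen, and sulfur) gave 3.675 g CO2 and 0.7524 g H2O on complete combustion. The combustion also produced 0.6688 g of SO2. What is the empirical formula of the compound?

mol C = 3.675 / 44.01 = 0.08350; mass C = 0.08350 × 12.01 = 1.003 g
mol H = 2 × (0.7524 / 18.02) = 0.08351; mass H = 0.08351 × 1.008 = 0.08418 g
mol S = 0.6688 / 64.07 = 0.01044; mass S = 0.3348 g
mass O = 1.923 − (1.422) = 0.5012 g → mol O = 0.03132
Divide by the smallest (0.01044 mol S): C 8.000, H 8.000, O 3.001, S 1.000
→ C8H8O3S

C8H8O3S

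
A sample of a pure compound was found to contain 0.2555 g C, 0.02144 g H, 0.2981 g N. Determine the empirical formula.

Moles — C: 0.2555 / 12.01 = 0.02127 mol; H: 0.02144 / 1.008 = 0.02127 mol; N: 0.2981 / 14.01 = 0.02128 mol
Divide by the smallest (0.02127 mol H): C 1.000, H 1.000, N 1.000
→ CHN

CHN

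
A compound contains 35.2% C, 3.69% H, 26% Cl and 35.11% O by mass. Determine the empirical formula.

C4H5ClO3

Assume 100 g: 35.2 g C, 3.69 g H, 26 g Cl, 35.11 g O.
C: 35.2 g ÷ 12.01 g/mol = 2.931 mol
H: 3.69 g ÷ 1.008 g/mol = 3.661 mol
Cl: 26 g ÷ 35.45 g/mol = 0.7334 mol
O: 35.11 g ÷ 16.00 g/mol = 2.194 mol
Smallest is Cl at 0.7334 mol; normalising gives C 3.996, H 4.991, Cl 1.000, O 2.992
→ C4H5ClO3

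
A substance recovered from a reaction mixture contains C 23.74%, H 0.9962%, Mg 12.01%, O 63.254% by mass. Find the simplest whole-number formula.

C4H2MgO8

Assume 100 g: 23.74 g C, 0.9962 g H, 12.01 g Mg, 63.254 g O.
n(C) = 23.74/12.01 = 1.977, n(H) = 0.9962/1.008 = 0.9883, n(Mg) = 12.01/24.31 = 0.494, n(O) = 63.254/16.00 = 3.953
Ratios (÷ 0.494): C 4.001, H 2.000, Mg 1.000, O 8.002
Ratio ≈ 4:2:1:8, so the empirical formula is C4H2MgO8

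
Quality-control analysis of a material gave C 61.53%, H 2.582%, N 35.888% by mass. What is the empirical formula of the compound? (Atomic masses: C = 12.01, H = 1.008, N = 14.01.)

C2HN

Assume 100 g: 61.53 g C, 2.582 g H, 35.888 g N.
Moles — C: 61.53 / 12.01 = 5.123 mol; H: 2.582 / 1.008 = 2.562 mol; N: 35.888 / 14.01 = 2.562 mol
Smallest is H at 2.562 mol; normalising gives C 2.000, H 1.000, N 1.000
→ C2HN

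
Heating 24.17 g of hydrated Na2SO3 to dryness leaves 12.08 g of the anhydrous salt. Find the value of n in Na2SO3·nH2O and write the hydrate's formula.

Mass of water lost = 24.17 − 12.08 = 12.09 g → 12.09 / 18.02 = 0.6709 mol H2O
Molar mass of Na2SO3 = 126.05 g/mol → mol Na2SO3 = 12.08 / 126.05 = 0.09583
n = 0.6709 / 0.09583 = 7.00 ≈ 7 → Na2SO3·7H2O

Na2SO3·7H2O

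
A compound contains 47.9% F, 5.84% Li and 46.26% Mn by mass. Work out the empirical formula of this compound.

F3LiMn

Assume 100 g: 47.9 g F, 5.84 g Li, 46.26 g Mn.
F: 47.9 g ÷ 19.00 g/mol = 2.521 mol
Li: 5.84 g ÷ 6.94 g/mol = 0.8415 mol
Mn: 46.26 g ÷ 54.94 g/mol = 0.842 mol
Ratios (÷ 0.8415): F 2.996, Li 1.000, Mn 1.001
Ratio ≈ 3:1:1, so the empirical formula is F3LiMn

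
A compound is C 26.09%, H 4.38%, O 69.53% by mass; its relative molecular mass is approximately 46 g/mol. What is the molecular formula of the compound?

Assume 100 g: 26.09 g C, 4.38 g H, 69.53 g O.
C: 26.09 g ÷ 12.01 g/mol = 2.172 mol
H: 4.38 g ÷ 1.008 g/mol = 4.345 mol
O: 69.53 g ÷ 16.00 g/mol = 4.346 mol
Smallest is C at 2.172 mol; normalising gives C 1.000, H 2.000, O 2.000
≈ 1:2:2 → CH2O2
Empirical-formula mass = 46.03 g/mol
n = 46 / 46.03 = 1.00 ≈ 1
Molecular formula = empirical formula = CH2O2

CH2O2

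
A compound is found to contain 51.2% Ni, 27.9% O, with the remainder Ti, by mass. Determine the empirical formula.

Assume 100 g: 51.2 g Ni, 27.9 g O, 20.9 g Ti.
Ni: 51.2 g ÷ 58.69 g/mol = 0.8724 mol
O: 27.9 g ÷ 16.00 g/mol = 1.744 mol
Ti: 20.9 g ÷ 47.87 g/mol = 0.4366 mol
Divide by the smallest (0.4366 mol Ti): Ni 1.998, O 3.994, Ti 1.000
Ratio ≈ 2:4:1, so the empirical formula is Ni2O4Ti

Ni2O4Ti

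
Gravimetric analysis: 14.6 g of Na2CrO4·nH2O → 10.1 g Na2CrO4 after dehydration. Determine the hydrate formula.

Na2CrO4·4H2O

Mass of water lost = 14.6 − 10.1 = 4.5 g → 4.5 / 18.02 = 0.2497 mol H2O
Molar mass of Na2CrO4 = 161.98 g/mol → mol Na2CrO4 = 10.1 / 161.98 = 0.06235
n = 0.2497 / 0.06235 = 4.00 ≈ 4 → Na2CrO4·4H2O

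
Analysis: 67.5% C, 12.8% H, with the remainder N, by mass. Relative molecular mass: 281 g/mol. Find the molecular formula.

Assume 100 g: 67.5 g C, 12.8 g H, 19.7 g N.
Moles — C: 67.5 / 12.01 = 5.62 mol; H: 12.8 / 1.008 = 12.7 mol; N: 19.7 / 14.01 = 1.406 mol
Divide by the smallest (1.406 mol N): C 3.997, H 9.031, N 1.000
≈ 4:9:1 → C4H9N
Empirical-formula mass = 71.12 g/mol
n = 281 / 71.12 = 3.95 ≈ 4
Molecular formula = (C4H9N)×4 = C16H36N4

C16H36N4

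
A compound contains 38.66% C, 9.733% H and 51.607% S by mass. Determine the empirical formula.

C2H6S

Assume 100 g: 38.66 g C, 9.733 g H, 51.607 g S.
C: 38.66 g ÷ 12.01 g/mol = 3.219 mol
H: 9.733 g ÷ 1.008 g/mol = 9.656 mol
S: 51.607 g ÷ 32.07 g/mol = 1.609 mol
Divide by the smallest (1.609 mol S): C 2.000, H 6.000, S 1.000
Ratio ≈ 2:6:1, so the empirical formula is C2H6S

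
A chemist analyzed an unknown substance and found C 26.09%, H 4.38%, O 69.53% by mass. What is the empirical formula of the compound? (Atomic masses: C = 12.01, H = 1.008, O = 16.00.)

Assume 100 g: 26.09 g C, 4.38 g H, 69.53 g O.
C: 26.09 g ÷ 12.01 g/mol = 2.172 mol
H: 4.38 g ÷ 1.008 g/mol = 4.345 mol
O: 69.53 g ÷ 16.00 g/mol = 4.346 mol
Divide by the smallest (2.172 mol C): C 1.000, H 2.000, O 2.000
≈ 1:2:2 → CH2O2

CH2O2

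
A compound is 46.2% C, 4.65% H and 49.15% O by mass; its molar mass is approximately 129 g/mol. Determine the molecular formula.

C5H6O4

Assume 100 g: 46.2 g C, 4.65 g H, 49.15 g O.
C: 46.2 g ÷ 12.01 g/mol = 3.847 mol
H: 4.65 g ÷ 1.008 g/mol = 4.613 mol
O: 49.15 g ÷ 16.00 g/mol = 3.072 mol
Divide by the smallest (3.072 mol O): C 1.252, H 1.502, O 1.000
Scaling by 4: C 5.01, H 6.01, O 4.00 → C5H6O4
Empirical-formula mass = 130.10 g/mol
n = 129 / 130.10 = 0.99 ≈ 1
Molecular formula = empirical formula = C5H6O4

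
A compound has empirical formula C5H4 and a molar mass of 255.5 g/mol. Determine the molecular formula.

C20H16

Empirical-formula mass = 64.08 g/mol
n = 255.5 / 64.08 = 3.99 ≈ 4
Molecular formula = (C5H4)4 = C20H16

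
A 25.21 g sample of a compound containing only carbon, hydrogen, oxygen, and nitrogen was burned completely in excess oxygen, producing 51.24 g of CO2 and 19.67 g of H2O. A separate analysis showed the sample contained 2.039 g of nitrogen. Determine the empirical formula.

mol C = 51.24 / 44.01 = 1.164; mass C = 1.164 × 12.01 = 13.98 g
mol H = 2 × (19.67 / 18.02) = 2.183; mass H = 2.183 × 1.008 = 2.201 g
mol N = 2.039 / 14.01 = 0.1455
mass O = 25.21 − (18.22) = 6.987 g → mol O = 0.4367
Smallest is N at 0.1455 mol; normalising gives C 8.000, H 15.000, N 1.000, O 3.001
≈ 8:15:1:3 → C8H15NO3

C8H15NO3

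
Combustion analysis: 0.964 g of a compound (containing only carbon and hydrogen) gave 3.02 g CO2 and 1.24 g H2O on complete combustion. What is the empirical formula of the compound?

CH2

mol C = 3.02 / 44.01 = 0.06862; mass C = 0.06862 × 12.01 = 0.8241 g
mol H = 2 × (1.24 / 18.02) = 0.1376; mass H = 0.1376 × 1.008 = 0.1387 g
Ratios (÷ 0.06862): C 1.000, H 2.006
≈ 1:2 → CH2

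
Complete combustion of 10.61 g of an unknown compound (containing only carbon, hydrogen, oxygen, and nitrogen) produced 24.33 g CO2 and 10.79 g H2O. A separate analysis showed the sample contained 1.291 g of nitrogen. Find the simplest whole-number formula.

C6H13NO

mol C = 24.33 / 44.01 = 0.5528; mass C = 0.5528 × 12.01 = 6.639 g
mol H = 2 × (10.79 / 18.02) = 1.198; mass H = 1.198 × 1.008 = 1.207 g
mol N = 1.291 / 14.01 = 0.09215
mass O = 10.61 − (9.138) = 1.472 g → mol O = 0.09202
Divide by the smallest (0.09202 mol O): C 6.007, H 13.014, N 1.001, O 1.000
≈ 6:13:1:1 → C6H13NO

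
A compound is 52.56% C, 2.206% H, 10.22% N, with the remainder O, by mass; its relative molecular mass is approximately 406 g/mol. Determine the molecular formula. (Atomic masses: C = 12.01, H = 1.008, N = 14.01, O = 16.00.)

Assume 100 g: 52.56 g C, 2.206 g H, 10.22 g N, 35.014 g O.
C: 52.56 g ÷ 12.01 g/mol = 4.376 mol
H: 2.206 g ÷ 1.008 g/mol = 2.188 mol
N: 10.22 g ÷ 14.01 g/mol = 0.7295 mol
O: 35.014 g ÷ 16.00 g/mol = 2.188 mol
Divide by the smallest (0.7295 mol N): C 5.999, H 3.000, N 1.000, O 3.000
≈ 6:3:1:3 → C6H3NO3
Empirical-formula mass = 137.09 g/mol
n = 406 / 137.09 = 2.96 ≈ 3
Molecular formula = (C6H3NO3)×3 = C18H9N3O9

C18H9N3O9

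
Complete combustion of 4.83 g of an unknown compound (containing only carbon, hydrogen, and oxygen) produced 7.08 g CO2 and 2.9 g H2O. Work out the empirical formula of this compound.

CH2O

mol C = 7.08 / 44.01 = 0.1609; mass C = 0.1609 × 12.01 = 1.932 g
mol H = 2 × (2.9 / 18.02) = 0.3219; mass H = 0.3219 × 1.008 = 0.3244 g
mass O = 4.83 − (2.257) = 2.573 g → mol O = 0.1608
Divide by the smallest (0.1608 mol O): C 1.000, H 2.001, O 1.000
→ CH2O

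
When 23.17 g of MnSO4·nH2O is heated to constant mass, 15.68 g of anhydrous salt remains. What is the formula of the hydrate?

MnSO4·4H2O

Mass of water lost = 23.17 − 15.68 = 7.49 g → 7.49 / 18.02 = 0.4156 mol H2O
Molar mass of MnSO4 = 151.01 g/mol → mol MnSO4 = 15.68 / 151.01 = 0.1038
n = 0.4156 / 0.1038 = 4.00 ≈ 4 → MnSO4·4H2O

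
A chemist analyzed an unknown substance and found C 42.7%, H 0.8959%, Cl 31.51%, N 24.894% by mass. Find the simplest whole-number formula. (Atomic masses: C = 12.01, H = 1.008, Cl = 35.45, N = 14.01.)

Assume 100 g: 42.7 g C, 0.8959 g H, 31.51 g Cl, 24.894 g N.
C: 42.7 g ÷ 12.01 g/mol = 3.555 mol
H: 0.8959 g ÷ 1.008 g/mol = 0.8888 mol
Cl: 31.51 g ÷ 35.45 g/mol = 0.8889 mol
N: 24.894 g ÷ 14.01 g/mol = 1.777 mol
Smallest is H at 0.8888 mol; normalising gives C 4.000, H 1.000, Cl 1.000, N 1.999
≈ 4:1:1:2 → C4HClN2

C4HClN2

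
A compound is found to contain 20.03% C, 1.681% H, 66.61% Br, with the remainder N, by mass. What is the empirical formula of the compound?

C2H2BrN

Assume 100 g: 20.03 g C, 1.681 g H, 66.61 g Br, 11.679 g N.
n(C) = 20.03/12.01 = 1.668, n(H) = 1.681/1.008 = 1.668, n(Br) = 66.61/79.90 = 0.8337, n(N) = 11.679/14.01 = 0.8336
Smallest is N at 0.8336 mol; normalising gives C 2.001, H 2.001, Br 1.000, N 1.000
Ratio ≈ 2:2:1:1, so the empirical formula is C2H2BrN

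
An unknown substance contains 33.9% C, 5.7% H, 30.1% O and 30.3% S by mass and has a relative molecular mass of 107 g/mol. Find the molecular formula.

Assume 100 g: 33.9 g C, 5.7 g H, 30.1 g O, 30.3 g S.
n(C) = 33.9/12.01 = 2.823, n(H) = 5.7/1.008 = 5.655, n(O) = 30.1/16.00 = 1.881, n(S) = 30.3/32.07 = 0.9448
Smallest is S at 0.9448 mol; normalising gives C 2.988, H 5.985, O 1.991, S 1.000
Ratio ≈ 3:6:2:1, so the empirical formula is C3H6O2S
Empirical-formula mass = 106.15 g/mol
n = 107 / 106.15 = 1.01 ≈ 1
Molecular formula = empirical formula = C3H6O2S

C3H6O2S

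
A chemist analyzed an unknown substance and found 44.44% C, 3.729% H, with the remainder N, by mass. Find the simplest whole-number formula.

CHN

Assume 100 g: 44.44 g C, 3.729 g H, 51.831 g N.
C: 44.44 g ÷ 12.01 g/mol = 3.7 mol
H: 3.729 g ÷ 1.008 g/mol = 3.699 mol
N: 51.831 g ÷ 14.01 g/mol = 3.7 mol
Ratios (÷ 3.699): C 1.000, H 1.000, N 1.000
→ CHN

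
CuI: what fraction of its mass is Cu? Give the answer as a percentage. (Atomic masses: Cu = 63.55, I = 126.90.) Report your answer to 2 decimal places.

Molar mass = 1(63.55) + 1(126.90) = 190.450 g/mol
Mass of Cu per mole = 1 × 63.55 = 63.550 g
% Cu = 63.550 / 190.450 × 100 = 33.37%

33.37%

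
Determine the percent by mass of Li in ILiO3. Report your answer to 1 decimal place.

Molar mass = 1(126.90) + 1(6.94) + 3(16.00) = 181.840 g/mol
Mass of Li per mole = 1 × 6.94 = 6.940 g
% Li = 6.940 / 181.840 × 100 = 3.8%

3.8%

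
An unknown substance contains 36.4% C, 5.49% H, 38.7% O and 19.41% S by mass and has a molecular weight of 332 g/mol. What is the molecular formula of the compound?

Assume 100 g: 36.4 g C, 5.49 g H, 38.7 g O, 19.41 g S.
C: 36.4 g ÷ 12.01 g/mol = 3.031 mol
H: 5.49 g ÷ 1.008 g/mol = 5.446 mol
O: 38.7 g ÷ 16.00 g/mol = 2.419 mol
S: 19.41 g ÷ 32.07 g/mol = 0.6052 mol
Divide by the smallest (0.6052 mol S): C 5.008, H 8.999, O 3.996, S 1.000
→ C5H9O4S
Empirical-formula mass = 165.19 g/mol
n = 332 / 165.19 = 2.01 ≈ 2
Molecular formula = (C5H9O4S)×2 = C10H18O8S2

C10H18O8S2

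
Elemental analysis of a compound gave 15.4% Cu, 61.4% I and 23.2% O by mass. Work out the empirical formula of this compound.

Assume 100 g: 15.4 g Cu, 61.4 g I, 23.2 g O.
Moles — Cu: 15.4 / 63.55 = 0.2423 mol; I: 61.4 / 126.90 = 0.4838 mol; O: 23.2 / 16.00 = 1.45 mol
Divide by the smallest (0.2423 mol Cu): Cu 1.000, I 1.997, O 5.984
→ CuI2O6

CuI2O6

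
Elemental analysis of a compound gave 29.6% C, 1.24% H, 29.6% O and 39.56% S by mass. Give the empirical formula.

Assume 100 g: 29.6 g C, 1.24 g H, 29.6 g O, 39.56 g S.
n(C) = 29.6/12.01 = 2.465, n(H) = 1.24/1.008 = 1.23, n(O) = 29.6/16.00 = 1.85, n(S) = 39.56/32.07 = 1.234
Ratios (÷ 1.23): C 2.003, H 1.000, O 1.504, S 1.003
Multiply by 2: C 4.01, H 2.00, O 3.01, S 2.01 → C4H2O3S2

C4H2O3S2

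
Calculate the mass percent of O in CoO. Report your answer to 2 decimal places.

21.35%

Molar mass = 1(58.93) + 1(16.00) = 74.930 g/mol
Mass of O per mole = 1 × 16.00 = 16.000 g
% O = 16.000 / 74.930 × 100 = 21.35%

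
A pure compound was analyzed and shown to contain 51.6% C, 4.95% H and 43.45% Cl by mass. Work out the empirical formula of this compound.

Assume 100 g: 51.6 g C, 4.95 g H, 43.45 g Cl.
Moles — C: 51.6 / 12.01 = 4.296 mol; H: 4.95 / 1.008 = 4.911 mol; Cl: 43.45 / 35.45 = 1.226 mol
Ratios (÷ 1.226): C 3.505, H 4.007, Cl 1.000
Scaling by 2: C 7.01, H 8.01, Cl 2.00 → C7H8Cl2

C7H8Cl2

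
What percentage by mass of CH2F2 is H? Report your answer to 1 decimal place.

Molar mass = 1(12.01) + 2(1.008) + 2(19.00) = 52.026 g/mol
Mass of H per mole = 2 × 1.008 = 2.016 g
% H = 2.016 / 52.026 × 100 = 3.9%

3.9%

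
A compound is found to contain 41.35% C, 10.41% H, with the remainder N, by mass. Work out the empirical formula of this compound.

CH3N

Assume 100 g: 41.35 g C, 10.41 g H, 48.24 g N.
n(C) = 41.35/12.01 = 3.443, n(H) = 10.41/1.008 = 10.33, n(N) = 48.24/14.01 = 3.443
Ratios (÷ 3.443): C 1.000, H 3.000, N 1.000
→ CH3N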